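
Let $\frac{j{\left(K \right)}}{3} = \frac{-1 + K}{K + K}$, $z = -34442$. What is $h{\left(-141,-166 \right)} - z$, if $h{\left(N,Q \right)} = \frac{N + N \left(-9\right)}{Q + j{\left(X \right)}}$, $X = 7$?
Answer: $\frac{39703730}{1153} \approx 34435.0$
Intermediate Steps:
$j{\left(K \right)} = \frac{3 \left(-1 + K\right)}{2 K}$ ($j{\left(K \right)} = 3 \frac{-1 + K}{K + K} = 3 \frac{-1 + K}{2 K} = \frac{3 \left(-1 + K\right)}{2 K}$)
$h{\left(N,Q \right)} = - \frac{8 N}{\frac{9}{7} + Q}$ ($h{\left(N,Q \right)} = \frac{N + N \left(-9\right)}{Q + \frac{3 \left(-1 + 7\right)}{2 \cdot 7}} = \frac{N - 9 N}{Q + \frac{3}{2} \cdot \frac{1}{7} \cdot 6} = \frac{\left(-8\right) N}{Q + \frac{9}{7}} = \frac{\left(-8\right) N}{\frac{9}{7} + Q} = - \frac{8 N}{\frac{9}{7} + Q}$)
$h{\left(-141,-166 \right)} - z = \left(-56\right) \left(-141\right) \frac{1}{9 + 7 \left(-166\right)} - -34442 = \left(-56\right) \left(-141\right) \frac{1}{9 - 1162} + 34442 = \left(-56\right) \left(-141\right) \frac{1}{-1153} + 34442 = \left(-56\right) \left(-141\right) \left(- \frac{1}{1153}\right) + 34442 = - \frac{7896}{1153} + 34442 = \frac{39703730}{1153}$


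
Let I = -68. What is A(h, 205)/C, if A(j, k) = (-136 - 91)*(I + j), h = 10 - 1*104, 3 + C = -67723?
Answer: -18387/33863 ≈ -0.54298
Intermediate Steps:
C = -67726 (C = -3 - 67723 = -67726)
h = -94 (h = 10 - 104 = -94)
A(j, k) = 15436 - 227*j (A(j, k) = (-136 - 91)*(-68 + j) = -227*(-68 + j) = 15436 - 227*j)
A(h, 205)/C = (15436 - 227*(-94))/(-67726) = (15436 + 21338)*(-1/67726) = 36774*(-1/67726) = -18387/33863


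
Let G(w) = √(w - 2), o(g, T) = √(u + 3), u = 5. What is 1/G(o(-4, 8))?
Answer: √2/(2*√(-1 + √2)) ≈ 1.0987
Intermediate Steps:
o(g, T) = 2*√2 (o(g, T) = √(5 + 3) = √8 = 2*√2)
G(w) = √(-2 + w)
1/G(o(-4, 8)) = 1/(√(-2 + 2*√2)) = (-2 + 2*√2)^(-½)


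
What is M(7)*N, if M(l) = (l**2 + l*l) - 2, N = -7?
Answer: -672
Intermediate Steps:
M(l) = -2 + 2*l**2 (M(l) = (l**2 + l**2) - 2 = 2*l**2 - 2 = -2 + 2*l**2)
M(7)*N = (-2 + 2*7**2)*(-7) = (-2 + 2*49)*(-7) = (-2 + 98)*(-7) = 96*(-7) = -672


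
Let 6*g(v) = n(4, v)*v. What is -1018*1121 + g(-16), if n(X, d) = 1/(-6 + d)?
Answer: -37658870/33 ≈ -1.1412e+6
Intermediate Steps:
g(v) = v/(6*(-6 + v)) (g(v) = (v/(-6 + v))/6 = v/(6*(-6 + v)))
-1018*1121 + g(-16) = -1018*1121 + (1/6)*(-16)/(-6 - 16) = -1141178 + (1/6)*(-16)/(-22) = -1141178 + (1/6)*(-16)*(-1/22) = -1141178 + 4/33 = -37658870/33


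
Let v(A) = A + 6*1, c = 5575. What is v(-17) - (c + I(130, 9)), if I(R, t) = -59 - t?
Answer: -5518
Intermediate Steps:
v(A) = 6 + A (v(A) = A + 6 = 6 + A)
v(-17) - (c + I(130, 9)) = (6 - 17) - (5575 + (-59 - 1*9)) = -11 - (5575 + (-59 - 9)) = -11 - (5575 - 68) = -11 - 1*5507 = -11 - 5507 = -5518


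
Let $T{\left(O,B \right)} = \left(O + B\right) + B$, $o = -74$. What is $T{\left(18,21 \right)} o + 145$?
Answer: $-4295$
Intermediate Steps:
$T{\left(O,B \right)} = O + 2 B$ ($T{\left(O,B \right)} = \left(B + O\right) + B = O + 2 B$)
$T{\left(18,21 \right)} o + 145 = \left(18 + 2 \cdot 21\right) \left(-74\right) + 145 = \left(18 + 42\right) \left(-74\right) + 145 = 60 \left(-74\right) + 145 = -4440 + 145 = -4295$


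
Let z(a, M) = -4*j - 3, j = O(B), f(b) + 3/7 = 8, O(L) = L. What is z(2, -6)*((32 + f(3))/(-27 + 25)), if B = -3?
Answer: -2493/14 ≈ -178.07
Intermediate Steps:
f(b) = 53/7 (f(b) = -3/7 + 8 = 53/7)
j = -3
z(a, M) = 9 (z(a, M) = -4*(-3) - 3 = 12 - 3 = 9)
z(2, -6)*((32 + f(3))/(-27 + 25)) = 9*((32 + 53/7)/(-27 + 25)) = 9*((277/7)/(-2)) = 9*((277/7)*(-1/2)) = 9*(-277/14) = -2493/14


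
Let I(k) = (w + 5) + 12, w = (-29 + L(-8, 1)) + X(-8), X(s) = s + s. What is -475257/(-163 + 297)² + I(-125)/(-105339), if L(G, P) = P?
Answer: -16687537437/630489028 ≈ -26.468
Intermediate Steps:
X(s) = 2*s
w = -44 (w = (-29 + 1) + 2*(-8) = -28 - 16 = -44)
I(k) = -27 (I(k) = (-44 + 5) + 12 = -39 + 12 = -27)
-475257/(-163 + 297)² + I(-125)/(-105339) = -475257/(-163 + 297)² - 27/(-105339) = -475257/(134²) - 27*(-1/105339) = -475257/17956 + 9/35113 = -16687537437/630489028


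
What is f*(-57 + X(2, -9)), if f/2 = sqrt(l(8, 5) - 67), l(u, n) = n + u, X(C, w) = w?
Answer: -396*I*sqrt(6) ≈ -970.0*I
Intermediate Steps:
f = 6*I*sqrt(6) (f = 2*sqrt((5 + 8) - 67) = 2*sqrt(13 - 67) = 2*sqrt(-54) = 2*(3*I*sqrt(6)) = 6*I*sqrt(6) ≈ 14.697*I)
f*(-57 + X(2, -9)) = (6*I*sqrt(6))*(-57 - 9) = (6*I*sqrt(6))*(-66) = -396*I*sqrt(6)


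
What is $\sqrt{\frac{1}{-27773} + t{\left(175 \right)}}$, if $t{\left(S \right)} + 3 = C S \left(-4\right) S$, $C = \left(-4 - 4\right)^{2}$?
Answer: $\frac{2 i \sqrt{1511826055351590}}{27773} \approx 2800.0 i$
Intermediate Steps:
$C = 64$ ($C = \left(-8\right)^{2} = 64$)
$t{\left(S \right)} = -3 - 256 S^{2}$ ($t{\left(S \right)} = -3 + 64 S \left(-4\right) S = -3 + 64 \left(- 4 S\right) S = -3 + - 256 S S = -3 - 256 S^{2}$)
$\sqrt{\frac{1}{-27773} + t{\left(175 \right)}} = \sqrt{\frac{1}{-27773} - \left(3 + 256 \cdot 175^{2}\right)} = \sqrt{- \frac{1}{27773} - 7840003} = \sqrt{- \frac{217740403320}{27773}} = \frac{2 i \sqrt{1511826055351590}}{27773}$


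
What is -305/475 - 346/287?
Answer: -50377/27265 ≈ -1.8477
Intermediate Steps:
-305/475 - 346/287 = -305*1/475 - 346*1/287 = -61/95 - 346/287 = -50377/27265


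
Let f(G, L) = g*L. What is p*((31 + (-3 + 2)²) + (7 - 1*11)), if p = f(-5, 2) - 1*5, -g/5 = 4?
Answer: -1260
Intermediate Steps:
g = -20 (g = -5*4 = -20)
f(G, L) = -20*L
p = -45 (p = -20*2 - 1*5 = -40 - 5 = -45)
p*((31 + (-3 + 2)²) + (7 - 1*11)) = -45*((31 + (-3 + 2)²) + (7 - 1*11)) = -45*((31 + (-1)²) + (7 - 11)) = -45*((31 + 1) - 4) = -45*(32 - 4) = -45*28 = -1260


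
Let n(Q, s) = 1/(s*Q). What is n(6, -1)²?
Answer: 1/36 ≈ 0.027778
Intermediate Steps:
n(Q, s) = 1/(Q*s)
n(6, -1)² = (1/(6*(-1)))² = ((⅙)*(-1))² = (-⅙)² = 1/36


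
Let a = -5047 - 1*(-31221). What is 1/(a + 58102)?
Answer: 1/84276 ≈ 1.1866e-5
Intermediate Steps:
a = 26174 (a = -5047 + 31221 = 26174)
1/(a + 58102) = 1/(26174 + 58102) = 1/84276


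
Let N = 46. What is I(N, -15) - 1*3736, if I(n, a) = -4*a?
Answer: -3676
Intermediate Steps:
I(N, -15) - 1*3736 = -4*(-15) - 1*3736 = 60 - 3736 = -3676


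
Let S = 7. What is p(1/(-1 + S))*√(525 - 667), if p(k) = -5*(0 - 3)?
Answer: 15*I*√142 ≈ 178.75*I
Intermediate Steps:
p(k) = 15 (p(k) = -5*(-3) = 15)
p(1/(-1 + S))*√(525 - 667) = 15*√(525 - 667) = 15*√(-142) = 15*(I*√142) = 15*I*√142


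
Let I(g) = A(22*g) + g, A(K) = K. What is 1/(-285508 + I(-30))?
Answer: -1/286198 ≈ -3.4941e-6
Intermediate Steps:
I(g) = 23*g (I(g) = 22*g + g = 23*g)
1/(-285508 + I(-30)) = 1/(-285508 + 23*(-30)) = 1/(-285508 - 690) = 1/(-286198) = -1/286198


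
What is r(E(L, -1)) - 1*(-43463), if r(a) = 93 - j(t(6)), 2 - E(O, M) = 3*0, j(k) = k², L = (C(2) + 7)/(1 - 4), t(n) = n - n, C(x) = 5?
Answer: 43556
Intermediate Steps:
t(n) = 0
L = -4 (L = (5 + 7)/(1 - 4) = 12/(-3) = 12*(-⅓) = -4)
E(O, M) = 2 (E(O, M) = 2 - 3*0 = 2 - 1*0 = 2 + 0 = 2)
r(a) = 93 (r(a) = 93 - 1*0² = 93 - 1*0 = 93 + 0 = 93)
r(E(L, -1)) - 1*(-43463) = 93 - 1*(-43463) = 93 + 43463 = 43556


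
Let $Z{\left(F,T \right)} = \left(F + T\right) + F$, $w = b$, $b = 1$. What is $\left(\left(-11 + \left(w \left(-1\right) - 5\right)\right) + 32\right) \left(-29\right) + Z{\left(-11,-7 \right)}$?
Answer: $-464$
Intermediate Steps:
$w = 1$
$Z{\left(F,T \right)} = T + 2 F$
$\left(\left(-11 + \left(w \left(-1\right) - 5\right)\right) + 32\right) \left(-29\right) + Z{\left(-11,-7 \right)} = \left(\left(-11 + \left(1 \left(-1\right) - 5\right)\right) + 32\right) \left(-29\right) + \left(-7 + 2 \left(-11\right)\right) = \left(\left(-11 - 6\right) + 32\right) \left(-29\right) - 29 = \left(-17 + 32\right) \left(-29\right) - 29 = 15 \left(-29\right) - 29 = -435 - 29 = -464$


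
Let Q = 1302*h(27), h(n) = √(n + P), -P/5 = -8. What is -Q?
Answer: -1302*√67 ≈ -10657.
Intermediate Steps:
P = 40 (P = -5*(-8) = 40)
h(n) = √(40 + n) (h(n) = √(n + 40) = √(40 + n))
Q = 1302*√67 (Q = 1302*√(40 + 27) = 1302*√67 ≈ 10657.)
-Q = -1302*√67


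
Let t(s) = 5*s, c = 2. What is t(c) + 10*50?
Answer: 510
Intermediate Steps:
t(c) + 10*50 = 5*2 + 10*50 = 10 + 500 = 510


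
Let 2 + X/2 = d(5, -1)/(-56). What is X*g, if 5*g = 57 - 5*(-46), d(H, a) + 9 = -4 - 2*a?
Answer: -4141/20 ≈ -207.05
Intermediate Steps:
d(H, a) = -13 - 2*a (d(H, a) = -9 + (-4 - 2*a) = -13 - 2*a)
X = -101/28 (X = -4 + 2*((-13 - 2*(-1))/(-56)) = -4 + 2*((-13 + 2)*(-1/56)) = -4 + 2*(-11*(-1/56)) = -4 + 2*(11/56) = -4 + 11/28 = -101/28 ≈ -3.6071)
g = 287/5 (g = (57 - 5*(-46))/5 = (57 + 230)/5 = (⅕)*287 = 287/5 ≈ 57.400)
X*g = -101/28*287/5 = -4141/20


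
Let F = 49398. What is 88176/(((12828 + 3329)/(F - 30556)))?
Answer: 1661412192/16157 ≈ 1.0283e+5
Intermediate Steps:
88176/(((12828 + 3329)/(F - 30556))) = 88176/(((12828 + 3329)/(49398 - 30556))) = 88176/((16157/18842)) = 88176/((16157*(1/18842))) = 88176/(16157/18842) = 88176*(18842/16157) = 1661412192/16157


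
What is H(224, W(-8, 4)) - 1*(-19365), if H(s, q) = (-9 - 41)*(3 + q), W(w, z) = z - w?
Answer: 18615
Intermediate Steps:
H(s, q) = -150 - 50*q (H(s, q) = -50*(3 + q) = -150 - 50*q)
H(224, W(-8, 4)) - 1*(-19365) = (-150 - 50*(4 - 1*(-8))) - 1*(-19365) = (-150 - 50*(4 + 8)) + 19365 = (-150 - 50*12) + 19365 = (-150 - 600) + 19365 = -750 + 19365 = 18615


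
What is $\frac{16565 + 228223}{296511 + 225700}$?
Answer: $\frac{244788}{522211} \approx 0.46875$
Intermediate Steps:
$\frac{16565 + 228223}{296511 + 225700} = \frac{244788}{522211}$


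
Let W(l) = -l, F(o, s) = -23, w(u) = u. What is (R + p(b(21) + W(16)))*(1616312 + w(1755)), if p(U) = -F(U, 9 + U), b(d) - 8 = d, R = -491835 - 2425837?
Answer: -4720951564483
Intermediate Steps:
R = -2917672
b(d) = 8 + d
p(U) = 23 (p(U) = -1*(-23) = 23)
(R + p(b(21) + W(16)))*(1616312 + w(1755)) = (-2917672 + 23)*(1616312 + 1755) = -2917649*1618067 = -4720951564483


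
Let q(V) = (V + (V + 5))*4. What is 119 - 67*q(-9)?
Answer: 3603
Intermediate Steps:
q(V) = 20 + 8*V (q(V) = (V + (5 + V))*4 = (5 + 2*V)*4 = 20 + 8*V)
119 - 67*q(-9) = 119 - 67*(20 + 8*(-9)) = 119 - 67*(20 - 72) = 119 - 67*(-52) = 119 + 3484 = 3603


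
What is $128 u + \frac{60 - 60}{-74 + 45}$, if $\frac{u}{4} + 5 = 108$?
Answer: $52736$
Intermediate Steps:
$u = 412$ ($u = -20 + 4 \cdot 108 = -20 + 432 = 412$)
$128 u + \frac{60 - 60}{-74 + 45} = 128 \cdot 412 + \frac{60 - 60}{-74 + 45} = 52736 + \frac{0}{-29} = 52736 + 0 \left(- \frac{1}{29}\right) = 52736 + 0 = 52736$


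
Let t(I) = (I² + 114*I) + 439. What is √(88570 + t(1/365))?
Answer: 2*√2964566409/365 ≈ 298.34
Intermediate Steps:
t(I) = 439 + I² + 114*I
√(88570 + t(1/365)) = √(88570 + (439 + (1/365)² + 114/365)) = √(88570 + (439 + (1/365)² + 114*(1/365))) = √(88570 + (439 + 1/133225 + 114/365)) = √(88570 + 58527386/133225) = √(11858265636/133225) = 2*√2964566409/365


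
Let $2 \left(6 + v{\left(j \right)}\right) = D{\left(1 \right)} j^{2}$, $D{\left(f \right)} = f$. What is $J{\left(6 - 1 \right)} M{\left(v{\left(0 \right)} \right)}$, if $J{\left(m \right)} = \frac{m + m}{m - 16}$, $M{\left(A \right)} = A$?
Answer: $\frac{60}{11} \approx 5.4545$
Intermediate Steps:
$v{\left(j \right)} = -6 + \frac{j^{2}}{2}$ ($v{\left(j \right)} = -6 + \frac{1 j^{2}}{2} = -6 + \frac{j^{2}}{2}$)
$J{\left(m \right)} = \frac{2 m}{-16 + m}$
$J{\left(6 - 1 \right)} M{\left(v{\left(0 \right)} \right)} = \frac{2 \left(6 - 1\right)}{-16 + \left(6 - 1\right)} \left(-6 + \frac{0^{2}}{2}\right) = \frac{2 \left(6 - 1\right)}{-16 + \left(6 - 1\right)} \left(-6 + \frac{1}{2} \cdot 0\right) = 2 \cdot 5 \frac{1}{-16 + 5} \left(-6 + 0\right) = 2 \cdot 5 \frac{1}{-11} \left(-6\right) = 2 \cdot 5 \left(- \frac{1}{11}\right) \left(-6\right) = \left(- \frac{10}{11}\right) \left(-6\right) = \frac{60}{11}$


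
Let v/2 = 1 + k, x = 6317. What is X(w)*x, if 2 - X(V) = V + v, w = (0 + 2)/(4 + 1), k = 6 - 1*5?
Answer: -75804/5 ≈ -15161.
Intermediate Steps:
k = 1 (k = 6 - 5 = 1)
w = 2/5 ≈ 0.40000
v = 4 (v = 2*(1 + 1) = 2*2 = 4)
X(V) = -2 - V (X(V) = 2 - (V + 4) = 2 - (4 + V) = 2 + (-4 - V) = -2 - V)
X(w)*x = (-2 - 1*2/5)*6317 = (-2 - 2/5)*6317 = -12/5*6317 = -75804/5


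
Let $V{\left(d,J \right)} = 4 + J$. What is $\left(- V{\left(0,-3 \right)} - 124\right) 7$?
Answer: $-875$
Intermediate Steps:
$\left(- V{\left(0,-3 \right)} - 124\right) 7 = \left(- (4 - 3) - 124\right) 7 = \left(\left(-1\right) 1 - 124\right) 7 = \left(-1 - 124\right) 7 = \left(-125\right) 7 = -875$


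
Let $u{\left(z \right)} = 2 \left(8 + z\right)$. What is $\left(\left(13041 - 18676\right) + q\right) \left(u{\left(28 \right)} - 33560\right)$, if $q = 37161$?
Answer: $-1055742688$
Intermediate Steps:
$u{\left(z \right)} = 16 + 2 z$
$\left(\left(13041 - 18676\right) + q\right) \left(u{\left(28 \right)} - 33560\right) = \left(\left(13041 - 18676\right) + 37161\right) \left(\left(16 + 2 \cdot 28\right) - 33560\right) = \left(-5635 + 37161\right) \left(\left(16 + 56\right) - 33560\right) = 31526 \left(72 - 33560\right) = 31526 \left(-33488\right) = -1055742688$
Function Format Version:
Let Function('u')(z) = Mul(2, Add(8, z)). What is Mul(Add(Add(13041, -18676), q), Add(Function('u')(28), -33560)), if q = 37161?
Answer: -1055742688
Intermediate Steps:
Function('u')(z) = Add(16, Mul(2, z))
Mul(Add(Add(13041, -18676), q), Add(Function('u')(28), -33560)) = Mul(Add(Add(13041, -18676), 37161), Add(Add(16, Mul(2, 28)), -33560)) = Mul(Add(-5635, 37161), Add(Add(16, 56), -33560)) = Mul(31526, Add(72, -33560)) = Mul(31526, -33488) = -1055742688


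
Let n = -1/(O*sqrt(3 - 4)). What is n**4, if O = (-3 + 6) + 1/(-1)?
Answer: 1/16 ≈ 0.062500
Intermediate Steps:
O = 2 (O = 3 - 1 = 2)
n = I/2 (n = -1/(2*sqrt(3 - 4)) = -1/(2*sqrt(-1)) = -1/(2*I) = -(-1)*I/2 = I/2 ≈ 0.5*I)
n**4 = (I/2)**4 = 1/16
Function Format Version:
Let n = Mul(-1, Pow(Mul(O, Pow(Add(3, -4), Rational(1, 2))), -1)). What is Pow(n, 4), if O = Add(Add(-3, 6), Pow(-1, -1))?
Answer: Rational(1, 16) ≈ 0.062500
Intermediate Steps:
O = 2 (O = Add(3, -1) = 2)
n = Mul(Rational(1, 2), I) (n = Mul(-1, Pow(Mul(2, Pow(Add(3, -4), Rational(1, 2))), -1)) = Mul(-1, Pow(Mul(2, Pow(-1, Rational(1, 2))), -1)) = Mul(-1, Pow(Mul(2, I), -1)) = Mul(-1, Mul(Rational(-1, 2), I)) = Mul(Rational(1, 2), I) ≈ Mul(0.50000, I))
Pow(n, 4) = Pow(Mul(Rational(1, 2), I), 4) = Rational(1, 16)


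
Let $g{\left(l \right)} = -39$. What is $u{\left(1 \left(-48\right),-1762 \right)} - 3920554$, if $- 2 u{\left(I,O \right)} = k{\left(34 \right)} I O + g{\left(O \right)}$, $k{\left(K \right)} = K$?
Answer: $- \frac{10716653}{2} \approx -5.3583 \cdot 10^{6}$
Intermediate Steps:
$u{\left(I,O \right)} = \frac{39}{2} - 17 I O$ ($u{\left(I,O \right)} = - \frac{34 I O - 39}{2} = - \frac{-39 + 34 I O}{2} = \frac{39}{2} - 17 I O$)
$u{\left(1 \left(-48\right),-1762 \right)} - 3920554 = \left(\frac{39}{2} - 17 \cdot 1 \left(-48\right) \left(-1762\right)\right) - 3920554 = \left(\frac{39}{2} - \left(-816\right) \left(-1762\right)\right) - 3920554 = \left(\frac{39}{2} - 1437792\right) - 3920554 = - \frac{2875545}{2} - 3920554 = - \frac{10716653}{2}$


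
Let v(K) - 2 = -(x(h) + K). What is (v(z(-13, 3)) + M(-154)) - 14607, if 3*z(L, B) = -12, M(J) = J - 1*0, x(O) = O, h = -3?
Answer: -14752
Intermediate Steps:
M(J) = J (M(J) = J + 0 = J)
z(L, B) = -4 (z(L, B) = (1/3)*(-12) = -4)
v(K) = 5 - K (v(K) = 2 - (-3 + K) = 2 + (3 - K) = 5 - K)
(v(z(-13, 3)) + M(-154)) - 14607 = ((5 - 1*(-4)) - 154) - 14607 = ((5 + 4) - 154) - 14607 = (9 - 154) - 14607 = -145 - 14607 = -14752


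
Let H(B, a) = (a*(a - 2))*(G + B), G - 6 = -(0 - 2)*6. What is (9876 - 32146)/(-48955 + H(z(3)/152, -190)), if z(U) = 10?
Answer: -4454/122017 ≈ -0.036503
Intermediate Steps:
G = 18 (G = 6 - (0 - 2)*6 = 6 - (-2)*6 = 6 - 1*(-12) = 6 + 12 = 18)
H(B, a) = a*(-2 + a)*(18 + B) (H(B, a) = (a*(a - 2))*(18 + B) = (a*(-2 + a))*(18 + B) = a*(-2 + a)*(18 + B))
(9876 - 32146)/(-48955 + H(z(3)/152, -190)) = (9876 - 32146)/(-48955 - 190*(-36 - 20/152 + 18*(-190) + (10/152)*(-190))) = -22270/(-48955 - 190*(-36 - 20/152 - 3420 + (10*(1/152))*(-190))) = -22270/(-48955 - 190*(-36 - 2*5/76 - 3420 + (5/76)*(-190))) = -22270/(-48955 - 190*(-36 - 5/38 - 3420 - 25/2)) = -22270/(-48955 - 190*(-65904/19)) = -22270/(-48955 + 659040) = -22270/610085 = -22270*1/610085 = -4454/122017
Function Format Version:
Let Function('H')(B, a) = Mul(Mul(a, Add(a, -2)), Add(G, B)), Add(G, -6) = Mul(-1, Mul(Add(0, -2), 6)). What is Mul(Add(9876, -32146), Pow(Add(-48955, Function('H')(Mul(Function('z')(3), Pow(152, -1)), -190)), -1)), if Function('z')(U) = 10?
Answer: Rational(-4454, 122017) ≈ -0.036503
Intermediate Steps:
G = 18 (G = Add(6, Mul(-1, Mul(Add(0, -2), 6))) = Add(6, Mul(-1, Mul(-2, 6))) = Add(6, Mul(-1, -12)) = Add(6, 12) = 18)
Function('H')(B, a) = Mul(a, Add(-2, a), Add(18, B)) (Function('H')(B, a) = Mul(Mul(a, Add(a, -2)), Add(18, B)) = Mul(Mul(a, Add(-2, a)), Add(18, B)) = Mul(a, Add(-2, a), Add(18, B)))
Mul(Add(9876, -32146), Pow(Add(-48955, Function('H')(Mul(Function('z')(3), Pow(152, -1)), -190)), -1)) = Mul(Add(9876, -32146), Pow(Add(-48955, Mul(-190, Add(-36, Mul(-2, Mul(10, Pow(152, -1))), Mul(18, -190), Mul(Mul(10, Pow(152, -1)), -190)))), -1)) = Mul(-22270, Pow(Add(-48955, Mul(-190, Add(-36, Mul(-2, Mul(10, Rational(1, 152))), -3420, Mul(Mul(10, Rational(1, 152)), -190)))), -1)) = Mul(-22270, Pow(Add(-48955, Mul(-190, Add(-36, Mul(-2, Rational(5, 76)), -3420, Mul(Rational(5, 76), -190)))), -1)) = Mul(-22270, Pow(Add(-48955, Mul(-190, Add(-36, Rational(-5, 38), -3420, Rational(-25, 2)))), -1)) = Mul(-22270, Pow(Add(-48955, Mul(-190, Rational(-65904, 19))), -1)) = Mul(-22270, Pow(Add(-48955, 659040), -1)) = Mul(-22270, Pow(610085, -1)) = Mul(-22270, Rational(1, 610085)) = Rational(-4454, 122017)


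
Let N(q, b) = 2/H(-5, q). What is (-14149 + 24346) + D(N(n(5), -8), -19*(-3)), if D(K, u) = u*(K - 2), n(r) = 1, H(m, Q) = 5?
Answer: 50529/5 ≈ 10106.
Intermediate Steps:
N(q, b) = 2/5
D(K, u) = u*(-2 + K)
(-14149 + 24346) + D(N(n(5), -8), -19*(-3)) = (-14149 + 24346) + (-19*(-3))*(-2 + 2/5) = 10197 + 57*(-8/5) = 10197 - 456/5 = 50529/5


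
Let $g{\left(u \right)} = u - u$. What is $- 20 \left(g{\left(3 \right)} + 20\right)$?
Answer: $-400$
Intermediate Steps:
$g{\left(u \right)} = 0$
$- 20 \left(g{\left(3 \right)} + 20\right) = - 20 \left(0 + 20\right) = \left(-20\right) 20 = -400$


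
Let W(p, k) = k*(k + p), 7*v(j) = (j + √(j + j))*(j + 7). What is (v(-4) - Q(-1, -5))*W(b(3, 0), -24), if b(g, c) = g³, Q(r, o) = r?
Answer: 360/7 - 432*I*√2/7 ≈ 51.429 - 87.277*I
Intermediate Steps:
v(j) = (7 + j)*(j + √2*√j)/7 (v(j) = ((j + √(j + j))*(j + 7))/7 = ((j + √(2*j))*(7 + j))/7 = ((j + √2*√j)*(7 + j))/7 = ((7 + j)*(j + √2*√j))/7 = (7 + j)*(j + √2*√j)/7)
(v(-4) - Q(-1, -5))*W(b(3, 0), -24) = ((-4 + (⅐)*(-4)² + √2*√(-4) + √2*(-4)^(3/2)/7) - 1*(-1))*(-24*(-24 + 3³)) = ((-4 + (⅐)*16 + √2*(2*I) + √2*(-8*I)/7) + 1)*(-24*(-24 + 27)) = ((-4 + 16/7 + 2*I*√2 - 8*I*√2/7) + 1)*(-24*3) = ((-12/7 + 6*I*√2/7) + 1)*(-72) = (-5/7 + 6*I*√2/7)*(-72) = 360/7 - 432*I*√2/7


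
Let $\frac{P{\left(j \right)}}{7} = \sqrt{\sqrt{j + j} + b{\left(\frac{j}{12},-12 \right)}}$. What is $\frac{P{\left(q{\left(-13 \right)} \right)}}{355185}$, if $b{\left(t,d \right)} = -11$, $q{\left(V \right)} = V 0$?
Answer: $\frac{7 i \sqrt{11}}{355185} \approx 6.5364 \cdot 10^{-5} i$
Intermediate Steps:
$q{\left(V \right)} = 0$
$P{\left(j \right)} = 7 \sqrt{-11 + \sqrt{2} \sqrt{j}}$ ($P{\left(j \right)} = 7 \sqrt{\sqrt{j + j} - 11} = 7 \sqrt{\sqrt{2 j} - 11} = 7 \sqrt{\sqrt{2} \sqrt{j} - 11} = 7 \sqrt{-11 + \sqrt{2} \sqrt{j}}$)
$\frac{P{\left(q{\left(-13 \right)} \right)}}{355185} = \frac{7 \sqrt{-11 + \sqrt{2} \sqrt{0}}}{355185} = 7 \sqrt{-11 + \sqrt{2} \cdot 0} \cdot \frac{1}{355185} = 7 \sqrt{-11 + 0} \cdot \frac{1}{355185} = 7 \sqrt{-11} \cdot \frac{1}{355185} = 7 i \sqrt{11} \cdot \frac{1}{355185} = \frac{7 i \sqrt{11}}{355185}$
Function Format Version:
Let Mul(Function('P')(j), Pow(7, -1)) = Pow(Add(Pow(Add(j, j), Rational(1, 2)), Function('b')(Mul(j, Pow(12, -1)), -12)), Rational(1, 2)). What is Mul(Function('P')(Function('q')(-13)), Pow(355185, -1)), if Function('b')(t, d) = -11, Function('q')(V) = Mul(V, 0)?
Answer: Mul(Rational(7, 355185), I, Pow(11, Rational(1, 2))) ≈ Mul(6.5364e-5, I)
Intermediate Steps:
Function('q')(V) = 0
Function('P')(j) = Mul(7, Pow(Add(-11, Mul(Pow(2, Rational(1, 2)), Pow(j, Rational(1, 2)))), Rational(1, 2))) (Function('P')(j) = Mul(7, Pow(Add(Pow(Add(j, j), Rational(1, 2)), -11), Rational(1, 2))) = Mul(7, Pow(Add(Pow(Mul(2, j), Rational(1, 2)), -11), Rational(1, 2))) = Mul(7, Pow(Add(Mul(Pow(2, Rational(1, 2)), Pow(j, Rational(1, 2))), -11), Rational(1, 2))) = Mul(7, Pow(Add(-11, Mul(Pow(2, Rational(1, 2)), Pow(j, Rational(1, 2)))), Rational(1, 2))))
Mul(Function('P')(Function('q')(-13)), Pow(355185, -1)) = Mul(Mul(7, Pow(Add(-11, Mul(Pow(2, Rational(1, 2)), Pow(0, Rational(1, 2)))), Rational(1, 2))), Pow(355185, -1)) = Mul(Mul(7, Pow(Add(-11, Mul(Pow(2, Rational(1, 2)), 0)), Rational(1, 2))), Rational(1, 355185)) = Mul(Mul(7, Pow(Add(-11, 0), Rational(1, 2))), Rational(1, 355185)) = Mul(Mul(7, Pow(-11, Rational(1, 2))), Rational(1, 355185)) = Mul(Mul(7, Mul(I, Pow(11, Rational(1, 2)))), Rational(1, 355185)) = Mul(Mul(7, I, Pow(11, Rational(1, 2))), Rational(1, 355185)) = Mul(Rational(7, 355185), I, Pow(11, Rational(1, 2)))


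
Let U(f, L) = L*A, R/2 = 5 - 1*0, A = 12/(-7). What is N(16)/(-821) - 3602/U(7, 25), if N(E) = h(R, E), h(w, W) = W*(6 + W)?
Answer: 10297547/123150 ≈ 83.618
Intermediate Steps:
A = -12/7 (A = 12*(-⅐) = -12/7 ≈ -1.7143)
R = 10 (R = 2*(5 - 1*0) = 2*(5 + 0) = 2*5 = 10)
N(E) = E*(6 + E)
U(f, L) = -12*L/7 (U(f, L) = L*(-12/7) = -12*L/7)
N(16)/(-821) - 3602/U(7, 25) = (16*(6 + 16))/(-821) - 3602/((-12/7*25)) = (16*22)*(-1/821) - 3602/(-300/7) = 352*(-1/821) - 3602*(-7/300) = -352/821 + 12607/150 = 10297547/123150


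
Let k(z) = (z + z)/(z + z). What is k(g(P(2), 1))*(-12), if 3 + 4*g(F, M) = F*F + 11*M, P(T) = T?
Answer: -12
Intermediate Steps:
g(F, M) = -3/4 + F**2/4 + 11*M/4 (g(F, M) = -3/4 + (F*F + 11*M)/4 = -3/4 + (F**2 + 11*M)/4 = -3/4 + (F**2/4 + 11*M/4) = -3/4 + F**2/4 + 11*M/4)
k(z) = 1 (k(z) = (2*z)/((2*z)) = (2*z)*(1/(2*z)) = 1)
k(g(P(2), 1))*(-12) = 1*(-12) = -12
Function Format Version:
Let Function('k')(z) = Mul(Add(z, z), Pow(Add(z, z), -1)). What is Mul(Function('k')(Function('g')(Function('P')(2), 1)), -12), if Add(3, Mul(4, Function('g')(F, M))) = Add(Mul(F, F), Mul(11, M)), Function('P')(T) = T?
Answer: -12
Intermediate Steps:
Function('g')(F, M) = Add(Rational(-3, 4), Mul(Rational(1, 4), Pow(F, 2)), Mul(Rational(11, 4), M)) (Function('g')(F, M) = Add(Rational(-3, 4), Mul(Rational(1, 4), Add(Mul(F, F), Mul(11, M)))) = Add(Rational(-3, 4), Mul(Rational(1, 4), Add(Pow(F, 2), Mul(11, M)))) = Add(Rational(-3, 4), Add(Mul(Rational(1, 4), Pow(F, 2)), Mul(Rational(11, 4), M))) = Add(Rational(-3, 4), Mul(Rational(1, 4), Pow(F, 2)), Mul(Rational(11, 4), M)))
Function('k')(z) = 1 (Function('k')(z) = Mul(Mul(2, z), Pow(Mul(2, z), -1)) = Mul(Mul(2, z), Mul(Rational(1, 2), Pow(z, -1))) = 1)
Mul(Function('k')(Function('g')(Function('P')(2), 1)), -12) = Mul(1, -12) = -12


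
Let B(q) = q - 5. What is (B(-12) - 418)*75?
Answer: -32625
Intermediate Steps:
B(q) = -5 + q
(B(-12) - 418)*75 = ((-5 - 12) - 418)*75 = (-17 - 418)*75 = -435*75 = -32625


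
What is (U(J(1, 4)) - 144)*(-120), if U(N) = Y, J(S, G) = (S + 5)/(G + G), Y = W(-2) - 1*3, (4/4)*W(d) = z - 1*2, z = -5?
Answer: 18480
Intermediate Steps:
W(d) = -7 (W(d) = -5 - 1*2 = -5 - 2 = -7)
Y = -10 (Y = -7 - 1*3 = -7 - 3 = -10)
J(S, G) = (5 + S)/(2*G) (J(S, G) = (5 + S)/((2*G)) = (5 + S)*(1/(2*G)) = (5 + S)/(2*G))
U(N) = -10
(U(J(1, 4)) - 144)*(-120) = (-10 - 144)*(-120) = -154*(-120) = 18480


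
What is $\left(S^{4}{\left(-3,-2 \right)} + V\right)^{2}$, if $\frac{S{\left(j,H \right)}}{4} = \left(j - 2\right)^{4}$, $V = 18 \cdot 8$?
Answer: $1525878906261250000000020736$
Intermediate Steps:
$V = 144$
$S{\left(j,H \right)} = 4 \left(-2 + j\right)^{4}$ ($S{\left(j,H \right)} = 4 \left(j - 2\right)^{4} = 4 \left(-2 + j\right)^{4}$)
$\left(S^{4}{\left(-3,-2 \right)} + V\right)^{2} = \left(\left(4 \left(-2 - 3\right)^{4}\right)^{4} + 144\right)^{2} = \left(\left(4 \left(-5\right)^{4}\right)^{4} + 144\right)^{2} = \left(\left(4 \cdot 625\right)^{4} + 144\right)^{2} = \left(2500^{4} + 144\right)^{2} = \left(39062500000000 + 144\right)^{2} = 39062500000144^{2} = 1525878906261250000000020736$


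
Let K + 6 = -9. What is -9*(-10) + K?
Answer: 75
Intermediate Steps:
K = -15 (K = -6 - 9 = -15)
-9*(-10) + K = -9*(-10) - 15 = 90 - 15 = 75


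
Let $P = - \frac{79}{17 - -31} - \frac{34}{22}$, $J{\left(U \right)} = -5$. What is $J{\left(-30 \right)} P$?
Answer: $\frac{8425}{528} \approx 15.956$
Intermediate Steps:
$P = - \frac{1685}{528}$ ($P = - \frac{79}{17 + 31} - \frac{17}{11} = - \frac{79}{48} - \frac{17}{11} = - \frac{1685}{528} \approx -3.1913$)
$J{\left(-30 \right)} P = \left(-5\right) \left(- \frac{1685}{528}\right) = \frac{8425}{528}$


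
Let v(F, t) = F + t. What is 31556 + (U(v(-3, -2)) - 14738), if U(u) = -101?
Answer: 16717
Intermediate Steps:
31556 + (U(v(-3, -2)) - 14738) = 31556 + (-101 - 14738) = 31556 - 14839 = 16717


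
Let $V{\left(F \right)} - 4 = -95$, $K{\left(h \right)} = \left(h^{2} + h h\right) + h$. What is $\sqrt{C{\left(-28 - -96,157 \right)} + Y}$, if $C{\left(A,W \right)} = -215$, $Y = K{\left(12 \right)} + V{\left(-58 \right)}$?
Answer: $i \sqrt{6} \approx 2.4495 i$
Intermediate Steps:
$K{\left(h \right)} = h + 2 h^{2}$ ($K{\left(h \right)} = \left(h^{2} + h^{2}\right) + h = 2 h^{2} + h = h + 2 h^{2}$)
$V{\left(F \right)} = -91$ ($V{\left(F \right)} = 4 - 95 = -91$)
$Y = 209$ ($Y = 12 \left(1 + 2 \cdot 12\right) - 91 = 12 \left(1 + 24\right) - 91 = 12 \cdot 25 - 91 = 300 - 91 = 209$)
$\sqrt{C{\left(-28 - -96,157 \right)} + Y} = \sqrt{-215 + 209} = \sqrt{-6} = i \sqrt{6}$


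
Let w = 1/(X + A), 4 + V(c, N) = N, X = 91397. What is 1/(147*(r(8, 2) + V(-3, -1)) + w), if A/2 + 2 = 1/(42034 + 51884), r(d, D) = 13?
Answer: 4291723888/5047067339247 ≈ 0.00085034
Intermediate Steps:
V(c, N) = -4 + N
A = -187835/46959 (A = -4 + 2/(42034 + 51884) = -4 + 2/93918 = -4 + 2*(1/93918) = -4 + 1/46959 = -187835/46959 ≈ -4.0000)
w = 46959/4291723888 (w = 1/(91397 - 187835/46959) = 1/(4291723888/46959) = 46959/4291723888 ≈ 1.0942e-5)
1/(147*(r(8, 2) + V(-3, -1)) + w) = 1/(147*(13 + (-4 - 1)) + 46959/4291723888) = 1/(147*(13 - 5) + 46959/4291723888) = 1/(147*8 + 46959/4291723888) = 1/(1176 + 46959/4291723888) = 1/(5047067339247/4291723888) = 4291723888/5047067339247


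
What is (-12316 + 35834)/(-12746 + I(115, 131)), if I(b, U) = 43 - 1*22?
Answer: -23518/12725 ≈ -1.8482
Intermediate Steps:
I(b, U) = 21 (I(b, U) = 43 - 22 = 21)
(-12316 + 35834)/(-12746 + I(115, 131)) = (-12316 + 35834)/(-12746 + 21) = 23518/(-12725) = 23518*(-1/12725) = -23518/12725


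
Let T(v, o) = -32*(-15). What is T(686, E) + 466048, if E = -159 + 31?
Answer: 466528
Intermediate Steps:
E = -128
T(v, o) = 480
T(686, E) + 466048 = 480 + 466048 = 466528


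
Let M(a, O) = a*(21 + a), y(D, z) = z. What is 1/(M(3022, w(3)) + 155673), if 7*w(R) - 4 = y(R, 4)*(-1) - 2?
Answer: 1/9351619 ≈ 1.0693e-7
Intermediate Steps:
w(R) = -2/7 (w(R) = 4/7 + (4*(-1) - 2)/7 = 4/7 + (-4 - 2)/7 = 4/7 + (1/7)*(-6) = 4/7 - 6/7 = -2/7)
1/(M(3022, w(3)) + 155673) = 1/(3022*(21 + 3022) + 155673) = 1/(3022*3043 + 155673) = 1/(9195946 + 155673) = 1/9351619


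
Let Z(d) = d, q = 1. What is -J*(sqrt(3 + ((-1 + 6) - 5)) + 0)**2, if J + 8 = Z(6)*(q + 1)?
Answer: -12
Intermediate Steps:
J = 4 (J = -8 + 6*(1 + 1) = -8 + 6*2 = -8 + 12 = 4)
-J*(sqrt(3 + ((-1 + 6) - 5)) + 0)**2 = -4*(sqrt(3 + ((-1 + 6) - 5)) + 0)**2 = -4*(sqrt(3 + (5 - 5)) + 0)**2 = -4*(sqrt(3 + 0) + 0)**2 = -4*(sqrt(3) + 0)**2 = -4*(sqrt(3))**2 = -4*3 = -1*12 = -12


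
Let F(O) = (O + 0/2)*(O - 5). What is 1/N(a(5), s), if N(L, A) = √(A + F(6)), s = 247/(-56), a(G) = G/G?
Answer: 2*√1246/89 ≈ 0.79323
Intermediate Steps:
F(O) = O*(-5 + O) (F(O) = (O + 0*(½))*(-5 + O) = (O + 0)*(-5 + O) = O*(-5 + O))
a(G) = 1
s = -247/56 (s = 247*(-1/56) = -247/56 ≈ -4.4107)
N(L, A) = √(6 + A) (N(L, A) = √(A + 6*(-5 + 6)) = √(A + 6*1) = √(A + 6) = √(6 + A))
1/N(a(5), s) = 1/(√(6 - 247/56)) = 1/(√(89/56)) = 1/(√1246/28) = 2*√1246/89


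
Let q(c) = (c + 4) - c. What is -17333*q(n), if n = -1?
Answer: -69332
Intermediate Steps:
q(c) = 4 (q(c) = (4 + c) - c = 4)
-17333*q(n) = -17333*4 = -69332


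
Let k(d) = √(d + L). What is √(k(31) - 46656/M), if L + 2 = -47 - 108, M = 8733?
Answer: √(-45271872 + 25421763*I*√14)/2911 ≈ 1.8827 + 2.9811*I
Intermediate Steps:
L = -157 (L = -2 + (-47 - 108) = -2 - 155 = -157)
k(d) = √(-157 + d) (k(d) = √(d - 157) = √(-157 + d))
√(k(31) - 46656/M) = √(√(-157 + 31) - 46656/8733) = √(√(-126) - 46656*1/8733) = √(3*I*√14 - 15552/2911) = √(-15552/2911 + 3*I*√14)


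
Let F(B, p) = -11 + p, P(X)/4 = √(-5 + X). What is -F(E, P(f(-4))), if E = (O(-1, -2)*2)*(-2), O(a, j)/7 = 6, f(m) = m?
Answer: 11 - 12*I ≈ 11.0 - 12.0*I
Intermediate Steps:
O(a, j) = 42 (O(a, j) = 7*6 = 42)
P(X) = 4*√(-5 + X)
E = -168 (E = (42*2)*(-2) = 84*(-2) = -168)
-F(E, P(f(-4))) = -(-11 + 4*√(-5 - 4)) = -(-11 + 4*√(-9)) = -(-11 + 4*(3*I)) = -(-11 + 12*I) = 11 - 12*I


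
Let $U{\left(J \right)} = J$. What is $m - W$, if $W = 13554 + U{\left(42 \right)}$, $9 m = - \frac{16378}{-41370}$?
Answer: $- \frac{2531091151}{186165} \approx -13596.0$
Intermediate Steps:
$m = \frac{8189}{186165}$ ($m = \frac{\left(-16378\right) \frac{1}{-41370}}{9} = \frac{\left(-16378\right) \left(- \frac{1}{41370}\right)}{9} = \frac{1}{9} \cdot \frac{8189}{20685} = \frac{8189}{186165} \approx 0.043988$)
$W = 13596$ ($W = 13554 + 42 = 13596$)
$m - W = \frac{8189}{186165} - 13596 = - \frac{2531091151}{186165}$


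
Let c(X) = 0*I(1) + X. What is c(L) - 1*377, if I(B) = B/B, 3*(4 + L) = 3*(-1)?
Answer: -382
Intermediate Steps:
L = -5 (L = -4 + (3*(-1))/3 = -4 + (1/3)*(-3) = -4 - 1 = -5)
I(B) = 1
c(X) = X (c(X) = 0*1 + X = 0 + X = X)
c(L) - 1*377 = -5 - 1*377 = -5 - 377 = -382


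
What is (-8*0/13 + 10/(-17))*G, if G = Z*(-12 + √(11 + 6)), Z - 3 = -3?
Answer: 0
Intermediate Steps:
Z = 0 (Z = 3 - 3 = 0)
G = 0 (G = 0*(-12 + √(11 + 6)) = 0*(-12 + √17) = 0)
(-8*0/13 + 10/(-17))*G = (-8*0/13 + 10/(-17))*0 = (0*(1/13) + 10*(-1/17))*0 = (0 - 10/17)*0 = -10/17*0 = 0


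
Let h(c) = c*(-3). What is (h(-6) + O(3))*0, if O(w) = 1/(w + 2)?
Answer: 0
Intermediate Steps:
O(w) = 1/(2 + w)
h(c) = -3*c
(h(-6) + O(3))*0 = (-3*(-6) + 1/(2 + 3))*0 = (18 + 1/5)*0 = (91/5)*0 = 0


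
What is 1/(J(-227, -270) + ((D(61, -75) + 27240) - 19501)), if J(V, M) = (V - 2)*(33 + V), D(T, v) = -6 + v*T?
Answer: 1/47584 ≈ 2.1015e-5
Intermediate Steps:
D(T, v) = -6 + T*v
J(V, M) = (-2 + V)*(33 + V)
1/(J(-227, -270) + ((D(61, -75) + 27240) - 19501)) = 1/((-66 + (-227)² + 31*(-227)) + (((-6 + 61*(-75)) + 27240) - 19501)) = 1/((-66 + 51529 - 7037) + (((-6 - 4575) + 27240) - 19501)) = 1/(44426 + ((-4581 + 27240) - 19501)) = 1/(44426 + (22659 - 19501)) = 1/(44426 + 3158) = 1/47584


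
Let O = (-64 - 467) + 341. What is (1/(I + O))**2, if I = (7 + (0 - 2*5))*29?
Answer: 1/76729 ≈ 1.3033e-5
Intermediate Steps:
O = -190 (O = -531 + 341 = -190)
I = -87 (I = (7 + (0 - 10))*29 = (7 - 10)*29 = -3*29 = -87)
(1/(I + O))**2 = (1/(-87 - 190))**2 = (1/(-277))**2 = (-1/277)**2 = 1/76729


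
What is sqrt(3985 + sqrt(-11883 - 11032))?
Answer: sqrt(3985 + I*sqrt(22915)) ≈ 63.138 + 1.1988*I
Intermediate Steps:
sqrt(3985 + sqrt(-11883 - 11032)) = sqrt(3985 + sqrt(-22915)) = sqrt(3985 + I*sqrt(22915))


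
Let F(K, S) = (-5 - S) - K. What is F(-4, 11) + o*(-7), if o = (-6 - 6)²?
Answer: -1020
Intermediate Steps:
o = 144 (o = (-12)² = 144)
F(K, S) = -5 - K - S
F(-4, 11) + o*(-7) = (-5 - 1*(-4) - 1*11) + 144*(-7) = (-5 + 4 - 11) - 1008 = -12 - 1008 = -1020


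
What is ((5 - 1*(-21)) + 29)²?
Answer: 3025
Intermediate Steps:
((5 - 1*(-21)) + 29)² = ((5 + 21) + 29)² = (26 + 29)² = 55² = 3025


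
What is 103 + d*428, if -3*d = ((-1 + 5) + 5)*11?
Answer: -14021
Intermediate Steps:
d = -33 (d = -((-1 + 5) + 5)*11/3 = -(4 + 5)*11/3 = -3*11 = -1/3*99 = -33)
103 + d*428 = 103 - 33*428 = 103 - 14124 = -14021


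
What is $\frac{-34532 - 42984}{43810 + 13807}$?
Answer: $- \frac{77516}{57617} \approx -1.3454$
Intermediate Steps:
$\frac{-34532 - 42984}{43810 + 13807} = - \frac{77516}{57617}$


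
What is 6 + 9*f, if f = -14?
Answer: -120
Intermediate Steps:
6 + 9*f = 6 + 9*(-14) = 6 - 126 = -120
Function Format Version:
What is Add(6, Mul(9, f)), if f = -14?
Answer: -120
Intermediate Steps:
Add(6, Mul(9, f)) = Add(6, Mul(9, -14)) = Add(6, -126) = -120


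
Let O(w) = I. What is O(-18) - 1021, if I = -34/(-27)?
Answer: -27533/27 ≈ -1019.7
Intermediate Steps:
I = 34/27 (I = -34*(-1/27) = 34/27 ≈ 1.2593)
O(w) = 34/27
O(-18) - 1021 = 34/27 - 1021 = -27533/27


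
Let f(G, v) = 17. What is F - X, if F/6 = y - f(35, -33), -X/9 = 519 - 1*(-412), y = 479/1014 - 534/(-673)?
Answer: 942264992/113737 ≈ 8284.6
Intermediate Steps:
y = 863843/682422 (y = 479*(1/1014) - 534*(-1/673) = 479/1014 + 534/673 = 863843/682422 ≈ 1.2658)
X = -8379 (X = -9*(519 - 1*(-412)) = -9*(519 + 412) = -9*931 = -8379)
F = -10737331/113737 (F = 6*(863843/682422 - 1*17) = 6*(863843/682422 - 17) = 6*(-10737331/682422) = -10737331/113737 ≈ -94.405)
F - X = -10737331/113737 - 1*(-8379) = -10737331/113737 + 8379 = 942264992/113737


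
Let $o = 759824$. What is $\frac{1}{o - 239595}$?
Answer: $\frac{1}{520229} \approx 1.9222 \cdot 10^{-6}$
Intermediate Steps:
$\frac{1}{o - 239595} = \frac{1}{759824 - 239595} = \frac{1}{520229}$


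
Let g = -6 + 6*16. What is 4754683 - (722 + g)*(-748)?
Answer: 5362059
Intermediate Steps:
g = 90 (g = -6 + 96 = 90)
4754683 - (722 + g)*(-748) = 4754683 - (722 + 90)*(-748) = 4754683 - 812*(-748) = 4754683 - 1*(-607376) = 4754683 + 607376 = 5362059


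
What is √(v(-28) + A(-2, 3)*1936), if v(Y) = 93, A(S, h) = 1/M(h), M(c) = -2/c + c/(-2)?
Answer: I*√135291/13 ≈ 28.294*I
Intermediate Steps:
M(c) = -2/c - c/2 (M(c) = -2/c + c*(-½) = -2/c - c/2)
A(S, h) = 1/(-2/h - h/2)
√(v(-28) + A(-2, 3)*1936) = √(93 - 2*3/(4 + 3²)*1936) = √(93 - 2*3/(4 + 9)*1936) = √(93 - 2*3/13*1936) = √(93 - 2*3*1/13*1936) = √(93 - 6/13*1936) = √(93 - 11616/13) = √(-10407/13) = I*√135291/13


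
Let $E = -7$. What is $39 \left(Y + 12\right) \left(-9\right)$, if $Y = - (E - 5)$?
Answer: $-8424$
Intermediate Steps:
$Y = 12$ ($Y = - (-7 - 5) = \left(-1\right) \left(-12\right) = 12$)
$39 \left(Y + 12\right) \left(-9\right) = 39 \left(12 + 12\right) \left(-9\right) = 39 \cdot 24 \left(-9\right) = 936 \left(-9\right) = -8424$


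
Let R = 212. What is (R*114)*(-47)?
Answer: -1135896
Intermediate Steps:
(R*114)*(-47) = (212*114)*(-47) = 24168*(-47) = -1135896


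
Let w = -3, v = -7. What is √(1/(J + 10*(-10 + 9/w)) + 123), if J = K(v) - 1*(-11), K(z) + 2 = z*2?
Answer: 2*√62265/45 ≈ 11.090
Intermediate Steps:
K(z) = -2 + 2*z (K(z) = -2 + z*2 = -2 + 2*z)
J = -5 (J = (-2 + 2*(-7)) - 1*(-11) = (-2 - 14) + 11 = -16 + 11 = -5)
√(1/(J + 10*(-10 + 9/w)) + 123) = √(1/(-5 + 10*(-10 + 9/(-3))) + 123) = √(1/(-5 + 10*(-10 + 9*(-⅓))) + 123) = √(1/(-5 + 10*(-10 - 3)) + 123) = √(1/(-5 + 10*(-13)) + 123) = √(1/(-5 - 130) + 123) = √(1/(-135) + 123) = √(-1/135 + 123) = √(16604/135) = 2*√62265/45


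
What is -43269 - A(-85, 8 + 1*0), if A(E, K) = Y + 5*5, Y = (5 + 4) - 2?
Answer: -43301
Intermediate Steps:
Y = 7 (Y = 9 - 2 = 7)
A(E, K) = 32 (A(E, K) = 7 + 5*5 = 7 + 25 = 32)
-43269 - A(-85, 8 + 1*0) = -43269 - 1*32 = -43269 - 32 = -43301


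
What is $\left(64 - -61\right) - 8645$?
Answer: $-8520$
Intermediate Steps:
$\left(64 - -61\right) - 8645 = \left(64 + 61\right) - 8645 = 125 - 8645 = -8520$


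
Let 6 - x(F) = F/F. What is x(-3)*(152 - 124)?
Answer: 140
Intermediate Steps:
x(F) = 5 (x(F) = 6 - F/F = 6 - 1*1 = 6 - 1 = 5)
x(-3)*(152 - 124) = 5*(152 - 124) = 5*28 = 140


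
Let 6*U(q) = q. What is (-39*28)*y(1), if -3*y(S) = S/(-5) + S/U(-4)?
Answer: -3094/5 ≈ -618.80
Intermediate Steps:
U(q) = q/6
y(S) = 17*S/30 (y(S) = -(S/(-5) + S/(((⅙)*(-4))))/3 = -(S*(-⅕) + S/(-⅔))/3 = -(-S/5 + S*(-3/2))/3 = -(-S/5 - 3*S/2)/3 = -(-17)*S/30 = 17*S/30)
(-39*28)*y(1) = (-39*28)*((17/30)*1) = -1092*17/30 = -3094/5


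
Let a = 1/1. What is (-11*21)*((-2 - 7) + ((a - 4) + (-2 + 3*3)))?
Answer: 1155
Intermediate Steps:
a = 1
(-11*21)*((-2 - 7) + ((a - 4) + (-2 + 3*3))) = (-11*21)*((-2 - 7) + ((1 - 4) + (-2 + 3*3))) = -231*(-9 + (-3 + (-2 + 9))) = -231*(-9 + (-3 + 7)) = -231*(-9 + 4) = -231*(-5) = 1155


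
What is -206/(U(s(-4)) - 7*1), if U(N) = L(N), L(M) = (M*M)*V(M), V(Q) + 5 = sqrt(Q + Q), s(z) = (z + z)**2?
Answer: -4220322/1727766479 - 6750208*sqrt(2)/1727766479 ≈ -0.0079678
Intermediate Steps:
s(z) = 4*z**2 (s(z) = (2*z)**2 = 4*z**2)
V(Q) = -5 + sqrt(2)*sqrt(Q) (V(Q) = -5 + sqrt(Q + Q) = -5 + sqrt(2*Q) = -5 + sqrt(2)*sqrt(Q))
L(M) = M**2*(-5 + sqrt(2)*sqrt(M)) (L(M) = (M*M)*(-5 + sqrt(2)*sqrt(M)) = M**2*(-5 + sqrt(2)*sqrt(M)))
U(N) = N**2*(-5 + sqrt(2)*sqrt(N))
-206/(U(s(-4)) - 7*1) = -206/((4*(-4)**2)**2*(-5 + sqrt(2)*sqrt(4*(-4)**2)) - 7*1) = -206/((4*16)**2*(-5 + sqrt(2)*sqrt(4*16)) - 7) = -206/(64**2*(-5 + sqrt(2)*sqrt(64)) - 7) = -206/(4096*(-5 + sqrt(2)*8) - 7) = -206/(4096*(-5 + 8*sqrt(2)) - 7) = -206/((-20480 + 32768*sqrt(2)) - 7) = -206/(-20487 + 32768*sqrt(2))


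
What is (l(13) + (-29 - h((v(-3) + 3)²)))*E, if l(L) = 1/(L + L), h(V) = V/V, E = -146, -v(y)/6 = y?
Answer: 56867/13 ≈ 4374.4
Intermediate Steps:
v(y) = -6*y
h(V) = 1
l(L) = 1/(2*L)
(l(13) + (-29 - h((v(-3) + 3)²)))*E = ((½)/13 + (-29 - 1*1))*(-146) = ((½)*(1/13) + (-29 - 1))*(-146) = (1/26 - 30)*(-146) = -779/26*(-146) = 56867/13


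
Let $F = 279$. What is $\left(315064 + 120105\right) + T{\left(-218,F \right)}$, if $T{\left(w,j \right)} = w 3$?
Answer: $434515$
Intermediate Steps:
$T{\left(w,j \right)} = 3 w$
$\left(315064 + 120105\right) + T{\left(-218,F \right)} = \left(315064 + 120105\right) + 3 \left(-218\right) = 435169 - 654 = 434515$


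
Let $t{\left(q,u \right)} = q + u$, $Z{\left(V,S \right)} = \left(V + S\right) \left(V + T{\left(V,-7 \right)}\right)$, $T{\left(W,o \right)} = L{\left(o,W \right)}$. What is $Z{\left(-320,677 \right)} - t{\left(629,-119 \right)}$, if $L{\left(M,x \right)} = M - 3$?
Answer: $-118320$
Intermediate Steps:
$L{\left(M,x \right)} = -3 + M$ ($L{\left(M,x \right)} = M - 3 = -3 + M$)
$T{\left(W,o \right)} = -3 + o$
$Z{\left(V,S \right)} = \left(-10 + V\right) \left(S + V\right)$ ($Z{\left(V,S \right)} = \left(V + S\right) \left(V - 10\right) = \left(S + V\right) \left(V - 10\right) = \left(S + V\right) \left(-10 + V\right) = \left(-10 + V\right) \left(S + V\right)$)
$Z{\left(-320,677 \right)} - t{\left(629,-119 \right)} = \left(\left(-320\right)^{2} - 6770 - -3200 + 677 \left(-320\right)\right) - \left(629 - 119\right) = \left(102400 - 6770 + 3200 - 216640\right) - 510 = -117810 - 510 = -118320$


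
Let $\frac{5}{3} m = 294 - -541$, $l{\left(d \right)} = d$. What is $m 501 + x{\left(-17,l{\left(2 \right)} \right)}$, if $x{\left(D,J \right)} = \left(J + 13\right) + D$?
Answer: $250999$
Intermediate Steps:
$m = 501$ ($m = \frac{3 \left(294 - -541\right)}{5} = \frac{3 \left(294 + 541\right)}{5} = \frac{3}{5} \cdot 835 = 501$)
$x{\left(D,J \right)} = 13 + D + J$ ($x{\left(D,J \right)} = \left(13 + J\right) + D = 13 + D + J$)
$m 501 + x{\left(-17,l{\left(2 \right)} \right)} = 501 \cdot 501 + \left(13 - 17 + 2\right) = 251001 - 2 = 250999$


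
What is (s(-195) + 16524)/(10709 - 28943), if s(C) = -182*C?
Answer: -8669/3039 ≈ -2.8526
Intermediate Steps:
(s(-195) + 16524)/(10709 - 28943) = (-182*(-195) + 16524)/(10709 - 28943) = (35490 + 16524)/(-18234) = 52014*(-1/18234) = -8669/3039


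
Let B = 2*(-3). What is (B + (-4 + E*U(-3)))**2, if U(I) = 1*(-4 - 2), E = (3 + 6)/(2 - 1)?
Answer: 4096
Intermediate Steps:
E = 9 (E = 9/1 = 9*1 = 9)
U(I) = -6 (U(I) = 1*(-6) = -6)
B = -6
(B + (-4 + E*U(-3)))**2 = (-6 + (-4 + 9*(-6)))**2 = (-6 + (-4 - 54))**2 = (-6 - 58)**2 = (-64)**2 = 4096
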